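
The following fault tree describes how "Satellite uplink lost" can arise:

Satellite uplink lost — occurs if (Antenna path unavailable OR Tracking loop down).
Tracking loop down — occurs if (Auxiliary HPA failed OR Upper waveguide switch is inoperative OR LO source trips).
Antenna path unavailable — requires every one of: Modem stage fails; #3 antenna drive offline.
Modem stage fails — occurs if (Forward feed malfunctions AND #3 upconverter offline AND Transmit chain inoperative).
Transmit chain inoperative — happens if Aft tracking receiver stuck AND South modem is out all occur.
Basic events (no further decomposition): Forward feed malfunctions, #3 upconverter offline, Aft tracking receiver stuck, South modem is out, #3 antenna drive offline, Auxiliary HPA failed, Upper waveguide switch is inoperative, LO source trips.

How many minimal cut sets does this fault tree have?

Transmit chain inoperative [AND]: one cut set from each child combined → 1 × 1 = 1 cut set(s).
Modem stage fails [AND]: one cut set from each child combined → 1 × 1 × 1 = 1 cut set(s).
Antenna path unavailable [AND]: one cut set from each child combined → 1 × 1 = 1 cut set(s).
Tracking loop down [OR]: union of children's cut sets → 3 cut set(s).
Satellite uplink lost [OR]: union of children's cut sets → 4 cut set(s).
Minimal cut sets: {#3 antenna drive offline, #3 upconverter offline, Aft tracking receiver stuck, Forward feed malfunctions, South modem is out}; {Auxiliary HPA failed}; {Upper waveguide switch is inoperative}; {LO source trips}.

4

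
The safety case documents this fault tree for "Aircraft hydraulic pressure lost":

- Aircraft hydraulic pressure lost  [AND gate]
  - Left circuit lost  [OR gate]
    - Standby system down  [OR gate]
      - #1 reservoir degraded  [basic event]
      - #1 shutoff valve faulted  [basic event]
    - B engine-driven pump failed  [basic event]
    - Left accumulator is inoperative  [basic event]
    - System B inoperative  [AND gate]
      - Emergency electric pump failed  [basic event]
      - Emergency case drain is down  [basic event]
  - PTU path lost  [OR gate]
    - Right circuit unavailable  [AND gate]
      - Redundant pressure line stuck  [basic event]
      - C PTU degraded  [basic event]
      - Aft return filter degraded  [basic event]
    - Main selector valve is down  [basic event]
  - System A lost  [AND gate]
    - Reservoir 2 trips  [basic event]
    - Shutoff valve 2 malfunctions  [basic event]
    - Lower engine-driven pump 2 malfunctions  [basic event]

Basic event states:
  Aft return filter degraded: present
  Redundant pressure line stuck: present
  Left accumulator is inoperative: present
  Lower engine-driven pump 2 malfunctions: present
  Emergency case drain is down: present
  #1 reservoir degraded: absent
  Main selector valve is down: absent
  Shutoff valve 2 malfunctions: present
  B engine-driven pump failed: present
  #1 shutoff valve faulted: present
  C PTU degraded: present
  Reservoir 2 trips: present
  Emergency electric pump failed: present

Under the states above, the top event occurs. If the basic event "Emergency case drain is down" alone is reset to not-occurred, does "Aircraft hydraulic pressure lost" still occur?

Counterfactual: set "Emergency case drain is down" to not occurred.
Standby system down [OR]: #1 reservoir degraded=not, #1 shutoff valve faulted=occurs → at least one input occurs → occurs.
System B inoperative [AND]: Emergency electric pump failed=occurs, Emergency case drain is down=not → not all inputs occur → does not occur.
Left circuit lost [OR]: Standby system down=occurs, B engine-driven pump failed=occurs, Left accumulator is inoperative=occurs, System B inoperative=not → at least one input occurs → occurs.
Right circuit unavailable [AND]: Redundant pressure line stuck=occurs, C PTU degraded=occurs, Aft return filter degraded=occurs → all inputs occur → occurs.
PTU path lost [OR]: Right circuit unavailable=occurs, Main selector valve is down=not → at least one input occurs → occurs.
System A lost [AND]: Reservoir 2 trips=occurs, Shutoff valve 2 malfunctions=occurs, Lower engine-driven pump 2 malfunctions=occurs → all inputs occur → occurs.
Aircraft hydraulic pressure lost [AND]: Left circuit lost=occurs, PTU path lost=occurs, System A lost=occurs → all inputs occur → occurs.

Yes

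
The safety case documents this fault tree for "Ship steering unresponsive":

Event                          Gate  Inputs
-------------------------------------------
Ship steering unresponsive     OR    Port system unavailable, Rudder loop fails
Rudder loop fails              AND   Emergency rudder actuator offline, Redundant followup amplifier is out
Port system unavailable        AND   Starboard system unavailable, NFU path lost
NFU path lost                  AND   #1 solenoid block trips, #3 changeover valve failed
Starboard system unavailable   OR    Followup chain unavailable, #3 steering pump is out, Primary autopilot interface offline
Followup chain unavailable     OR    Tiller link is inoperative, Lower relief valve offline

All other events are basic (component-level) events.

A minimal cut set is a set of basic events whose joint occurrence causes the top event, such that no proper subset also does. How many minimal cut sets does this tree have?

Followup chain unavailable [OR]: union of children's cut sets → 2 cut set(s).
Starboard system unavailable [OR]: union of children's cut sets → 4 cut set(s).
NFU path lost [AND]: one cut set from each child combined → 1 × 1 = 1 cut set(s).
Port system unavailable [AND]: one cut set from each child combined → 4 × 1 = 4 cut set(s).
Rudder loop fails [AND]: one cut set from each child combined → 1 × 1 = 1 cut set(s).
Ship steering unresponsive [OR]: union of children's cut sets → 5 cut set(s).
Minimal cut sets: {#1 solenoid block trips, #3 changeover valve failed, Tiller link is inoperative}; {#1 solenoid block trips, #3 changeover valve failed, Lower relief valve offline}; {#1 solenoid block trips, #3 changeover valve failed, #3 steering pump is out}; {#1 solenoid block trips, #3 changeover valve failed, Primary autopilot interface offline}; {Emergency rudder actuator offline, Redundant followup amplifier is out}.

5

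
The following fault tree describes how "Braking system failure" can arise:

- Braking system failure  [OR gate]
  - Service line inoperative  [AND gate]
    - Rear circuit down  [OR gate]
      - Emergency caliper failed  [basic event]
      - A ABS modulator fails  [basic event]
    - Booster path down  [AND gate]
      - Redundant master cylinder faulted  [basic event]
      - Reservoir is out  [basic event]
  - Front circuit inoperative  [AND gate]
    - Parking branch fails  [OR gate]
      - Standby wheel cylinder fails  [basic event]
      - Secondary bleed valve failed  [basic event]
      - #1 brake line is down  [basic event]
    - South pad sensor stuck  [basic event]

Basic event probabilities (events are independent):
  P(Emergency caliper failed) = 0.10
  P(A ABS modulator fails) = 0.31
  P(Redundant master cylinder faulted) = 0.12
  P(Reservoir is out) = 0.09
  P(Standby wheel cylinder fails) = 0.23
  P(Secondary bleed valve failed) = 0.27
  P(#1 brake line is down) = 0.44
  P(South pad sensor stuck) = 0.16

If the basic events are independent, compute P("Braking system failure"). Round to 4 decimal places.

0.1133

P(Rear circuit down) [OR] = 1 − (1−0.10) × (1−0.31) = 0.379000
P(Booster path down) [AND] = 0.12 × 0.09 = 0.010800
P(Service line inoperative) [AND] = 0.379000 × 0.010800 = 0.004093
P(Parking branch fails) [OR] = 1 − (1−0.23) × (1−0.27) × (1−0.44) = 0.685224
P(Front circuit inoperative) [AND] = 0.685224 × 0.16 = 0.109636
P(Braking system failure) [OR] = 1 − (1−0.004093) × (1−0.109636) = 0.113280
Rounded to 4 decimal places: P(Braking system failure) ≈ 0.1133.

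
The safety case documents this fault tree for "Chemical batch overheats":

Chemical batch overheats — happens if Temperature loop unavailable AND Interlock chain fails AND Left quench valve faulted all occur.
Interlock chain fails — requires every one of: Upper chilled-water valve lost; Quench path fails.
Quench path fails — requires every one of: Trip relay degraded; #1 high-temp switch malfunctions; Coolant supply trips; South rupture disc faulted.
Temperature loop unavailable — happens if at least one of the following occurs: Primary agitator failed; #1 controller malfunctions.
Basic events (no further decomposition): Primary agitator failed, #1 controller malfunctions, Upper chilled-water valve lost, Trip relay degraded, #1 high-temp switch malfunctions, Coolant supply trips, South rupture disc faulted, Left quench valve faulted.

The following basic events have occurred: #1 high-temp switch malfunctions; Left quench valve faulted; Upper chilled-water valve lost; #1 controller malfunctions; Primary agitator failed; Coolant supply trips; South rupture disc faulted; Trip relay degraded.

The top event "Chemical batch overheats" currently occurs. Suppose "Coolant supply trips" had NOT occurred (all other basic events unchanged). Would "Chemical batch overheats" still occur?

Counterfactual: set "Coolant supply trips" to not occurred.
Temperature loop unavailable [OR]: Primary agitator failed=occurs, #1 controller malfunctions=occurs → at least one input occurs → occurs.
Quench path fails [AND]: Trip relay degraded=occurs, #1 high-temp switch malfunctions=occurs, Coolant supply trips=not, South rupture disc faulted=occurs → not all inputs occur → does not occur.
Interlock chain fails [AND]: Upper chilled-water valve lost=occurs, Quench path fails=not → not all inputs occur → does not occur.
Chemical batch overheats [AND]: Temperature loop unavailable=occurs, Interlock chain fails=not, Left quench valve faulted=occurs → not all inputs occur → does not occur.

No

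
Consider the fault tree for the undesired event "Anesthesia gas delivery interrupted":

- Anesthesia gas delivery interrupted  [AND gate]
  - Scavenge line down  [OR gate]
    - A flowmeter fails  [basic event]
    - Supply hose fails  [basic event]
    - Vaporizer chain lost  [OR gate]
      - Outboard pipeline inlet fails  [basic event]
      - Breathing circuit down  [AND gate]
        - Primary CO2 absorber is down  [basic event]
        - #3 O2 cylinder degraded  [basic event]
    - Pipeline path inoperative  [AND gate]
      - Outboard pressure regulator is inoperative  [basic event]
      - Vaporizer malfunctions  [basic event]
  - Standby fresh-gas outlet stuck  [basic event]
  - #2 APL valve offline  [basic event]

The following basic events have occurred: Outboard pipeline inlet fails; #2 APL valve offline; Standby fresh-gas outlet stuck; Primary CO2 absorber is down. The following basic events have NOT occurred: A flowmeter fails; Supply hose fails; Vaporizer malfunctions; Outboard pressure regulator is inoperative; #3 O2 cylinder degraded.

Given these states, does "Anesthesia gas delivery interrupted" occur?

Breathing circuit down [AND]: Primary CO2 absorber is down=occurs, #3 O2 cylinder degraded=not → not all inputs occur → does not occur.
Vaporizer chain lost [OR]: Outboard pipeline inlet fails=occurs, Breathing circuit down=not → at least one input occurs → occurs.
Pipeline path inoperative [AND]: Outboard pressure regulator is inoperative=not, Vaporizer malfunctions=not → not all inputs occur → does not occur.
Scavenge line down [OR]: A flowmeter fails=not, Supply hose fails=not, Vaporizer chain lost=occurs, Pipeline path inoperative=not → at least one input occurs → occurs.
Anesthesia gas delivery interrupted [AND]: Scavenge line down=occurs, Standby fresh-gas outlet stuck=occurs, #2 APL valve offline=occurs → all inputs occur → occurs.

Yes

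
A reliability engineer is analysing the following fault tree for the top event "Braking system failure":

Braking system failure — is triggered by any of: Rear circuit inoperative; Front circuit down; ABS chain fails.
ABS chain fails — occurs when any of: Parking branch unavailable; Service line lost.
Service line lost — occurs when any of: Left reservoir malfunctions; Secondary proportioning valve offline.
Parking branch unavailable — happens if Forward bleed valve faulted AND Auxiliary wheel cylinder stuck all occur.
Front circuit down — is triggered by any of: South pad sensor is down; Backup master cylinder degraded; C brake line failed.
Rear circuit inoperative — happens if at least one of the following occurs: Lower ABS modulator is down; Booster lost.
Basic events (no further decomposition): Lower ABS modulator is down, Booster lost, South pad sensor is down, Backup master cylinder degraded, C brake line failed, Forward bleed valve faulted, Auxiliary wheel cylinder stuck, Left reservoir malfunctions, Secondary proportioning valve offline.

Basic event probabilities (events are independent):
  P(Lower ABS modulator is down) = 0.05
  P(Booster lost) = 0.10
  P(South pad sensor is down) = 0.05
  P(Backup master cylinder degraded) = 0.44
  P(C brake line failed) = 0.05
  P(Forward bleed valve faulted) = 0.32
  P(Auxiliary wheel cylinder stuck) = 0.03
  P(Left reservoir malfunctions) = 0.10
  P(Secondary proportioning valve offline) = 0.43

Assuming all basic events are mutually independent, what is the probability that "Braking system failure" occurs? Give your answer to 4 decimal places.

P(Rear circuit inoperative) [OR] = 1 − (1−0.05) × (1−0.10) = 0.145000
P(Front circuit down) [OR] = 1 − (1−0.05) × (1−0.44) × (1−0.05) = 0.494600
P(Parking branch unavailable) [AND] = 0.32 × 0.03 = 0.009600
P(Service line lost) [OR] = 1 − (1−0.10) × (1−0.43) = 0.487000
P(ABS chain fails) [OR] = 1 − (1−0.009600) × (1−0.487000) = 0.491925
P(Braking system failure) [OR] = 1 − (1−0.145000) × (1−0.494600) × (1−0.491925) = 0.780452
Rounded to 4 decimal places: P(Braking system failure) ≈ 0.7805.

0.7805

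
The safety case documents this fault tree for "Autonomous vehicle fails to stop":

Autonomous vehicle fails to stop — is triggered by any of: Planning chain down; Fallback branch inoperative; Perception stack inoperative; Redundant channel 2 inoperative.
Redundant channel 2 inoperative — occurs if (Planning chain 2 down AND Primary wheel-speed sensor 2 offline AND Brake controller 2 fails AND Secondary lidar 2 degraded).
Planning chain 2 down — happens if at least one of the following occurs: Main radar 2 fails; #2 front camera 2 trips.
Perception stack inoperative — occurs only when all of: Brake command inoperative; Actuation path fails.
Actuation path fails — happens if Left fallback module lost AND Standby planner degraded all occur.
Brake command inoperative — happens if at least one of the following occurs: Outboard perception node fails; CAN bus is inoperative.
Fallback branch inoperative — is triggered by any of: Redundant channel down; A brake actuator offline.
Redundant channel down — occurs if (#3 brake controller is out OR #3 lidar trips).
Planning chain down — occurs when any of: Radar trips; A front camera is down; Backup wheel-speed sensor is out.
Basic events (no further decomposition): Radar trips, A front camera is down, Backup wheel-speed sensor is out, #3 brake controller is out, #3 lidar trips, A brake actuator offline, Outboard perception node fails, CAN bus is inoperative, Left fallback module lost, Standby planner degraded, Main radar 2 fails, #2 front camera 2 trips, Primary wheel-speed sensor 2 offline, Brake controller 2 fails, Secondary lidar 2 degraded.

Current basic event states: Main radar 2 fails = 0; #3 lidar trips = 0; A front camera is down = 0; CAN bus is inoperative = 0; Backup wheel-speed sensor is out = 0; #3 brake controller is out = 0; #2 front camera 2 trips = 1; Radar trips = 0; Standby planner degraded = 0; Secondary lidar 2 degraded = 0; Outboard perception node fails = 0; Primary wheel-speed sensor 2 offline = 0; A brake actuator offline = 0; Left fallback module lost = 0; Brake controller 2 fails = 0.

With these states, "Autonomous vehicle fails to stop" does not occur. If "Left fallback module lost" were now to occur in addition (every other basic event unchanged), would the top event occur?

Counterfactual: set "Left fallback module lost" to occurred.
Planning chain down [OR]: Radar trips=not, A front camera is down=not, Backup wheel-speed sensor is out=not → no input occurs → does not occur.
Redundant channel down [OR]: #3 brake controller is out=not, #3 lidar trips=not → no input occurs → does not occur.
Fallback branch inoperative [OR]: Redundant channel down=not, A brake actuator offline=not → no input occurs → does not occur.
Brake command inoperative [OR]: Outboard perception node fails=not, CAN bus is inoperative=not → no input occurs → does not occur.
Actuation path fails [AND]: Left fallback module lost=occurs, Standby planner degraded=not → not all inputs occur → does not occur.
Perception stack inoperative [AND]: Brake command inoperative=not, Actuation path fails=not → not all inputs occur → does not occur.
Planning chain 2 down [OR]: Main radar 2 fails=not, #2 front camera 2 trips=occurs → at least one input occurs → occurs.
Redundant channel 2 inoperative [AND]: Planning chain 2 down=occurs, Primary wheel-speed sensor 2 offline=not, Brake controller 2 fails=not, Secondary lidar 2 degraded=not → not all inputs occur → does not occur.
Autonomous vehicle fails to stop [OR]: Planning chain down=not, Fallback branch inoperative=not, Perception stack inoperative=not, Redundant channel 2 inoperative=not → no input occurs → does not occur.

No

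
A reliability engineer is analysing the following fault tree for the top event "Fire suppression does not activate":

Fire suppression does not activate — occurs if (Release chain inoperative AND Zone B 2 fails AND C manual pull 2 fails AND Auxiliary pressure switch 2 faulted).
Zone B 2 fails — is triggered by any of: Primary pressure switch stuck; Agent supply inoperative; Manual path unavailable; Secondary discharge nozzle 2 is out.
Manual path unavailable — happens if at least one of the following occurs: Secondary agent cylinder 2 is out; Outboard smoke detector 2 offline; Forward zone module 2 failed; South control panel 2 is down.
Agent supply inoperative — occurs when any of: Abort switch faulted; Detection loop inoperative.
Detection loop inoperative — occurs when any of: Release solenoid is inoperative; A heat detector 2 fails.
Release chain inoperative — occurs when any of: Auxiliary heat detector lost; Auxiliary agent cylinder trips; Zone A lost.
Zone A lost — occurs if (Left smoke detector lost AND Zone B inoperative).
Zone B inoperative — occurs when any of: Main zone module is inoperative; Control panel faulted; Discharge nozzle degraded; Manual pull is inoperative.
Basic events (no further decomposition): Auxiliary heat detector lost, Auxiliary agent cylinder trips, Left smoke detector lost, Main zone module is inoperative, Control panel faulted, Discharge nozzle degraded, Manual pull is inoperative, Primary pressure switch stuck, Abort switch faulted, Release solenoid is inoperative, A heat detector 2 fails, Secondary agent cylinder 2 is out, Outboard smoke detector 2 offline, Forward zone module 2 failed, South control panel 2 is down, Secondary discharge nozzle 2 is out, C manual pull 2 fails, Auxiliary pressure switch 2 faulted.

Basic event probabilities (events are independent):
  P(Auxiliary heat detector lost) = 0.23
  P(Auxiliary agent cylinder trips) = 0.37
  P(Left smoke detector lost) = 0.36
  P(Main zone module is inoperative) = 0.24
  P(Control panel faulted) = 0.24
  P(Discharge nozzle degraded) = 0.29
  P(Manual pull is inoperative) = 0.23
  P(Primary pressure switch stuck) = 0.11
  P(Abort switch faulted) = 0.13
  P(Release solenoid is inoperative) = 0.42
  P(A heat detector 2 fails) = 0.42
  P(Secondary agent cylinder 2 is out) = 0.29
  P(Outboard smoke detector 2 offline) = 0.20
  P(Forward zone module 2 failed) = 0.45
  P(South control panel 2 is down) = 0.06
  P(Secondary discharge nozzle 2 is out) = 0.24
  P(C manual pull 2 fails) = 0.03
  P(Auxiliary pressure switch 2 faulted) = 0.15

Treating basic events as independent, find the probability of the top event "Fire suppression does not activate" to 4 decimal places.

P(Zone B inoperative) [OR] = 1 − (1−0.24) × (1−0.24) × (1−0.29) × (1−0.23) = 0.684226
P(Zone A lost) [AND] = 0.36 × 0.684226 = 0.246321
P(Release chain inoperative) [OR] = 1 − (1−0.23) × (1−0.37) × (1−0.246321) = 0.634390
P(Detection loop inoperative) [OR] = 1 − (1−0.42) × (1−0.42) = 0.663600
P(Agent supply inoperative) [OR] = 1 − (1−0.13) × (1−0.663600) = 0.707332
P(Manual path unavailable) [OR] = 1 − (1−0.29) × (1−0.20) × (1−0.45) × (1−0.06) = 0.706344
P(Zone B 2 fails) [OR] = 1 − (1−0.11) × (1−0.707332) × (1−0.706344) × (1−0.24) = 0.941868
P(Fire suppression does not activate) [AND] = 0.634390 × 0.941868 × 0.03 × 0.15 = 0.002689
Rounded to 4 decimal places: P(Fire suppression does not activate) ≈ 0.0027.

0.0027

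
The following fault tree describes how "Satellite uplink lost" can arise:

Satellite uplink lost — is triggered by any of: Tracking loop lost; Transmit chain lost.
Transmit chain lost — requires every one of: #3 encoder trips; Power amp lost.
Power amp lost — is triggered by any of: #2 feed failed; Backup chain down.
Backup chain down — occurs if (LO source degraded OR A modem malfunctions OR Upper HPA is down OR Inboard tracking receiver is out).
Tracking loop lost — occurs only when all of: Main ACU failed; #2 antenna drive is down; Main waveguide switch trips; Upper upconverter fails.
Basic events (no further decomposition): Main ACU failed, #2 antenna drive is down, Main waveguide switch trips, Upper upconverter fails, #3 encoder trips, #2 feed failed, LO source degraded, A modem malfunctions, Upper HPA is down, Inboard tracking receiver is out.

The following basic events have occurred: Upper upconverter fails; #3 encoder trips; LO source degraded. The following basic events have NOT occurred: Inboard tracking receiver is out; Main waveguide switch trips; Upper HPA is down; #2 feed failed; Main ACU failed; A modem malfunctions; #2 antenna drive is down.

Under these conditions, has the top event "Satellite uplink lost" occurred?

Yes

Tracking loop lost [AND]: Main ACU failed=not, #2 antenna drive is down=not, Main waveguide switch trips=not, Upper upconverter fails=occurs → not all inputs occur → does not occur.
Backup chain down [OR]: LO source degraded=occurs, A modem malfunctions=not, Upper HPA is down=not, Inboard tracking receiver is out=not → at least one input occurs → occurs.
Power amp lost [OR]: #2 feed failed=not, Backup chain down=occurs → at least one input occurs → occurs.
Transmit chain lost [AND]: #3 encoder trips=occurs, Power amp lost=occurs → all inputs occur → occurs.
Satellite uplink lost [OR]: Tracking loop lost=not, Transmit chain lost=occurs → at least one input occurs → occurs.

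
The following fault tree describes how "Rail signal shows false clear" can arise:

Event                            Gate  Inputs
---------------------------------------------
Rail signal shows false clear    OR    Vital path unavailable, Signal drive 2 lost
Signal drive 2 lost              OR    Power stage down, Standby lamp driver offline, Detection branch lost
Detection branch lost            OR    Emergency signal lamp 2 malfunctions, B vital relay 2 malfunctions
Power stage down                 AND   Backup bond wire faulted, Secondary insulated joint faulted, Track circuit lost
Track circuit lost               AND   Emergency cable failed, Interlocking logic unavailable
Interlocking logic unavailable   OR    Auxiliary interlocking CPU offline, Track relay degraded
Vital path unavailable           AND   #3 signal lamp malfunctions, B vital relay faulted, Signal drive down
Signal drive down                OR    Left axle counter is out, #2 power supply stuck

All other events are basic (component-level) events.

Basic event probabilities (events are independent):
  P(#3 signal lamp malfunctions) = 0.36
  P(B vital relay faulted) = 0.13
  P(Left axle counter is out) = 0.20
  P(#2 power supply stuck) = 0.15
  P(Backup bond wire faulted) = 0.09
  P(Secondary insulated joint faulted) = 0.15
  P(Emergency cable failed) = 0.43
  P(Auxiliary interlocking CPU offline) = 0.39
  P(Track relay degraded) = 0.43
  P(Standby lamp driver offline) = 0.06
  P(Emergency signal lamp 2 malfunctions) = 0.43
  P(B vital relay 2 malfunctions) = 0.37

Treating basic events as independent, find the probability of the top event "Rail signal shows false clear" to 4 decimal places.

0.6688

P(Signal drive down) [OR] = 1 − (1−0.20) × (1−0.15) = 0.320000
P(Vital path unavailable) [AND] = 0.36 × 0.13 × 0.320000 = 0.014976
P(Interlocking logic unavailable) [OR] = 1 − (1−0.39) × (1−0.43) = 0.652300
P(Track circuit lost) [AND] = 0.43 × 0.652300 = 0.280489
P(Power stage down) [AND] = 0.09 × 0.15 × 0.280489 = 0.003787
P(Detection branch lost) [OR] = 1 − (1−0.43) × (1−0.37) = 0.640900
P(Signal drive 2 lost) [OR] = 1 − (1−0.003787) × (1−0.06) × (1−0.640900) = 0.663724
P(Rail signal shows false clear) [OR] = 1 − (1−0.014976) × (1−0.663724) = 0.668760
Rounded to 4 decimal places: P(Rail signal shows false clear) ≈ 0.6688.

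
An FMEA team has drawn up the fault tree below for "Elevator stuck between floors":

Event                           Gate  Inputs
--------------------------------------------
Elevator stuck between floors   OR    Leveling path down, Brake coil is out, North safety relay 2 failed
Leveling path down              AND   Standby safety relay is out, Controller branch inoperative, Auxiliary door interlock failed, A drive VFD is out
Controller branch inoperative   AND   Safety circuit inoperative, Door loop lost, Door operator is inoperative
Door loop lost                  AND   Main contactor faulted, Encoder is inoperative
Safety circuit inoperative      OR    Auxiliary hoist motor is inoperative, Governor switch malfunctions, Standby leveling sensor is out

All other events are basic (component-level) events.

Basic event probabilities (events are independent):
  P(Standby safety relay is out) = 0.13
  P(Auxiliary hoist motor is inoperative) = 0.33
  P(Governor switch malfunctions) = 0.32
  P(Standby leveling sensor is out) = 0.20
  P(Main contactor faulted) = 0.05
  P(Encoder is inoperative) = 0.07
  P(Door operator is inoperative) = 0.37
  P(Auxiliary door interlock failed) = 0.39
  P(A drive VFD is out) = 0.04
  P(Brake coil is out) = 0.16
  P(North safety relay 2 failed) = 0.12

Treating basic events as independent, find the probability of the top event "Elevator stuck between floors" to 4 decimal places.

P(Safety circuit inoperative) [OR] = 1 − (1−0.33) × (1−0.32) × (1−0.20) = 0.635520
P(Door loop lost) [AND] = 0.05 × 0.07 = 0.003500
P(Controller branch inoperative) [AND] = 0.635520 × 0.003500 × 0.37 = 0.000823
P(Leveling path down) [AND] = 0.13 × 0.000823 × 0.39 × 0.04 = 0.000002
P(Elevator stuck between floors) [OR] = 1 − (1−0.000002) × (1−0.16) × (1−0.12) = 0.260801
Rounded to 4 decimal places: P(Elevator stuck between floors) ≈ 0.2608.

0.2608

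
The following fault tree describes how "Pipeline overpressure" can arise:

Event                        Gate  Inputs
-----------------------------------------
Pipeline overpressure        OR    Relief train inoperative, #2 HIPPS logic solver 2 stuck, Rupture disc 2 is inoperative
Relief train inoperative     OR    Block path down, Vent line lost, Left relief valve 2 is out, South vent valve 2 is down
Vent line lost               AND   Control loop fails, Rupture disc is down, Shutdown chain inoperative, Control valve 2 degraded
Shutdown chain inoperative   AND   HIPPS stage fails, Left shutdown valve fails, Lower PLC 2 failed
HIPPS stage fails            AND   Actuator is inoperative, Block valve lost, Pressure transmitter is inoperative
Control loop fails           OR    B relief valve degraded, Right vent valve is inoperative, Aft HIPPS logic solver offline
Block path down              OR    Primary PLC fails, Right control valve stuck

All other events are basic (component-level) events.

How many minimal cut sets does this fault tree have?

9

Block path down [OR]: union of children's cut sets → 2 cut set(s).
Control loop fails [OR]: union of children's cut sets → 3 cut set(s).
HIPPS stage fails [AND]: one cut set from each child combined → 1 × 1 × 1 = 1 cut set(s).
Shutdown chain inoperative [AND]: one cut set from each child combined → 1 × 1 × 1 = 1 cut set(s).
Vent line lost [AND]: one cut set from each child combined → 3 × 1 × 1 × 1 = 3 cut set(s).
Relief train inoperative [OR]: union of children's cut sets → 7 cut set(s).
Pipeline overpressure [OR]: union of children's cut sets → 9 cut set(s).
Minimal cut sets: {Primary PLC fails}; {Right control valve stuck}; {Actuator is inoperative, B relief valve degraded, Block valve lost, Control valve 2 degraded, Left shutdown valve fails, Lower PLC 2 failed, Pressure transmitter is inoperative, Rupture disc is down}; {Actuator is inoperative, Block valve lost, Control valve 2 degraded, Left shutdown valve fails, Lower PLC 2 failed, Pressure transmitter is inoperative, Right vent valve is inoperative, Rupture disc is down}; {Actuator is inoperative, Aft HIPPS logic solver offline, Block valve lost, Control valve 2 degraded, Left shutdown valve fails, Lower PLC 2 failed, Pressure transmitter is inoperative, Rupture disc is down}; {Left relief valve 2 is out}; {South vent valve 2 is down}; {#2 HIPPS logic solver 2 stuck}; {Rupture disc 2 is inoperative}.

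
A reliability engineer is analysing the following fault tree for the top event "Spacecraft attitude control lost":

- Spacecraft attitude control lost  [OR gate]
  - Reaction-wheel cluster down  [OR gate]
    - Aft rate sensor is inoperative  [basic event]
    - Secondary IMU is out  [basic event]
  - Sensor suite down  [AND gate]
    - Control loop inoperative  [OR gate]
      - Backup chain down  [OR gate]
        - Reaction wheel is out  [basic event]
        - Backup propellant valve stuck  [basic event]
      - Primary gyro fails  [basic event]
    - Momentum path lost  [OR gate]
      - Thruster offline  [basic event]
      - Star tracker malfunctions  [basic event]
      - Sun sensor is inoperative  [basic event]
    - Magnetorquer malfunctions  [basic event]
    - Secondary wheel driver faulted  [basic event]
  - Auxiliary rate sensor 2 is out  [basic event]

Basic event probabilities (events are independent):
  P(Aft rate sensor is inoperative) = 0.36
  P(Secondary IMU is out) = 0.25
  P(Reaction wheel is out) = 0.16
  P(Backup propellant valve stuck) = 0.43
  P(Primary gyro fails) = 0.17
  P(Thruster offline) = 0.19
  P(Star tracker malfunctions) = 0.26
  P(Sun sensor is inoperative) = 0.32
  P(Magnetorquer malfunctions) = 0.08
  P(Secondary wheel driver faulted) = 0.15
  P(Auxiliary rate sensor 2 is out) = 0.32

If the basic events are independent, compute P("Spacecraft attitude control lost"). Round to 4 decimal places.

P(Reaction-wheel cluster down) [OR] = 1 − (1−0.36) × (1−0.25) = 0.520000
P(Backup chain down) [OR] = 1 − (1−0.16) × (1−0.43) = 0.521200
P(Control loop inoperative) [OR] = 1 − (1−0.521200) × (1−0.17) = 0.602596
P(Momentum path lost) [OR] = 1 − (1−0.19) × (1−0.26) × (1−0.32) = 0.592408
P(Sensor suite down) [AND] = 0.602596 × 0.592408 × 0.08 × 0.15 = 0.004284
P(Spacecraft attitude control lost) [OR] = 1 − (1−0.520000) × (1−0.004284) × (1−0.32) = 0.674998
Rounded to 4 decimal places: P(Spacecraft attitude control lost) ≈ 0.6750.

0.6750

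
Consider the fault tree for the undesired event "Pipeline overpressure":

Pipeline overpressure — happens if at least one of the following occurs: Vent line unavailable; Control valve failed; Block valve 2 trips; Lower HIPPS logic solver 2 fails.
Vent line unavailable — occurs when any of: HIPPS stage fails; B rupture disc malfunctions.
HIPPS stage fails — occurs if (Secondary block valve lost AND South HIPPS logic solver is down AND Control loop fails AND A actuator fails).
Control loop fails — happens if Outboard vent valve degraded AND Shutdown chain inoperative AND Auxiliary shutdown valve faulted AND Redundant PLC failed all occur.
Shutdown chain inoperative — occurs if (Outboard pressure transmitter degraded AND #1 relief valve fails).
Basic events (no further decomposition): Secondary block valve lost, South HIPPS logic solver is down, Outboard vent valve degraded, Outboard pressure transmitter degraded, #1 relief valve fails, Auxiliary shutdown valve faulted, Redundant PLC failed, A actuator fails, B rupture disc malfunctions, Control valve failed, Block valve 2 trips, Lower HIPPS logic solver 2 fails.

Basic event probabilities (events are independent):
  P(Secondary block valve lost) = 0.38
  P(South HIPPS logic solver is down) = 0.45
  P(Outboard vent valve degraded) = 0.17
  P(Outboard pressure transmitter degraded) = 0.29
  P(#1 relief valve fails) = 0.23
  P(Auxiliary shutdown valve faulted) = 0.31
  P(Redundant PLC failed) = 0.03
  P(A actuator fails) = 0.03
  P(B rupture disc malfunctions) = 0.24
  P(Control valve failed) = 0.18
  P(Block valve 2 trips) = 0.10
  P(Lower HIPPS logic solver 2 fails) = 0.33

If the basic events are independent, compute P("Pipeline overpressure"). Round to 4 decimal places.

P(Shutdown chain inoperative) [AND] = 0.29 × 0.23 = 0.066700
P(Control loop fails) [AND] = 0.17 × 0.066700 × 0.31 × 0.03 = 0.000105
P(HIPPS stage fails) [AND] = 0.38 × 0.45 × 0.000105 × 0.03 = 0.000001
P(Vent line unavailable) [OR] = 1 − (1−0.000001) × (1−0.24) = 0.240001
P(Pipeline overpressure) [OR] = 1 − (1−0.240001) × (1−0.18) × (1−0.10) × (1−0.33) = 0.624211
Rounded to 4 decimal places: P(Pipeline overpressure) ≈ 0.6242.

0.6242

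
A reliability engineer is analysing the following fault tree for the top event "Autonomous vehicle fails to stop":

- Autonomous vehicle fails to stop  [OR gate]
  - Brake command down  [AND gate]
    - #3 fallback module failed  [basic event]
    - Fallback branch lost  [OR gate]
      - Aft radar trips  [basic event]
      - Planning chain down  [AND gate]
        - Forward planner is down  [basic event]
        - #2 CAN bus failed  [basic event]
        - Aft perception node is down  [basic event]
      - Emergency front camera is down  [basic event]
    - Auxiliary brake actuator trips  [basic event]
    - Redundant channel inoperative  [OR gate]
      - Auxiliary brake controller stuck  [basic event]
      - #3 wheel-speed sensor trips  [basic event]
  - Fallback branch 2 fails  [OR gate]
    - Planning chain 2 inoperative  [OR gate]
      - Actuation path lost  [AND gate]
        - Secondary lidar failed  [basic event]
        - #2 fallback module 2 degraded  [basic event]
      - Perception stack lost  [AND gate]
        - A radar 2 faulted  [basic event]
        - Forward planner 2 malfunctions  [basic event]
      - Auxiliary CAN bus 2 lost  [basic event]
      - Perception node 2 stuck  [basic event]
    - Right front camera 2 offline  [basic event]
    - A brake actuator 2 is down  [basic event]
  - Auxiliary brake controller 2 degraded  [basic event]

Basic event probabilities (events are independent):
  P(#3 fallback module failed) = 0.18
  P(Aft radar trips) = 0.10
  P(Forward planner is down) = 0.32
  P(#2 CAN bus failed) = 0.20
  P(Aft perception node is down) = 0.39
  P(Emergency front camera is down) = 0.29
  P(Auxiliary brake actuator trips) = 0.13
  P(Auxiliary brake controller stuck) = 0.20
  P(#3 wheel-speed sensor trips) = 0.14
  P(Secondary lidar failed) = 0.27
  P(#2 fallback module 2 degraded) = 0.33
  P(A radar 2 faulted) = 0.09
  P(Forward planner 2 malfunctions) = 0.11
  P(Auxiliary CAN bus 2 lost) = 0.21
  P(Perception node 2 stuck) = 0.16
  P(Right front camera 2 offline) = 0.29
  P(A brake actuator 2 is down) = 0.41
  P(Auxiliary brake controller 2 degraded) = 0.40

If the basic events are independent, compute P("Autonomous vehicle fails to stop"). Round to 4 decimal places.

0.8500

P(Planning chain down) [AND] = 0.32 × 0.20 × 0.39 = 0.024960
P(Fallback branch lost) [OR] = 1 − (1−0.10) × (1−0.024960) × (1−0.29) = 0.376949
P(Redundant channel inoperative) [OR] = 1 − (1−0.20) × (1−0.14) = 0.312000
P(Brake command down) [AND] = 0.18 × 0.376949 × 0.13 × 0.312000 = 0.002752
P(Actuation path lost) [AND] = 0.27 × 0.33 = 0.089100
P(Perception stack lost) [AND] = 0.09 × 0.11 = 0.009900
P(Planning chain 2 inoperative) [OR] = 1 − (1−0.089100) × (1−0.009900) × (1−0.21) × (1−0.16) = 0.401511
P(Fallback branch 2 fails) [OR] = 1 − (1−0.401511) × (1−0.29) × (1−0.41) = 0.749293
P(Autonomous vehicle fails to stop) [OR] = 1 − (1−0.002752) × (1−0.749293) × (1−0.40) = 0.849990
Rounded to 4 decimal places: P(Autonomous vehicle fails to stop) ≈ 0.8500.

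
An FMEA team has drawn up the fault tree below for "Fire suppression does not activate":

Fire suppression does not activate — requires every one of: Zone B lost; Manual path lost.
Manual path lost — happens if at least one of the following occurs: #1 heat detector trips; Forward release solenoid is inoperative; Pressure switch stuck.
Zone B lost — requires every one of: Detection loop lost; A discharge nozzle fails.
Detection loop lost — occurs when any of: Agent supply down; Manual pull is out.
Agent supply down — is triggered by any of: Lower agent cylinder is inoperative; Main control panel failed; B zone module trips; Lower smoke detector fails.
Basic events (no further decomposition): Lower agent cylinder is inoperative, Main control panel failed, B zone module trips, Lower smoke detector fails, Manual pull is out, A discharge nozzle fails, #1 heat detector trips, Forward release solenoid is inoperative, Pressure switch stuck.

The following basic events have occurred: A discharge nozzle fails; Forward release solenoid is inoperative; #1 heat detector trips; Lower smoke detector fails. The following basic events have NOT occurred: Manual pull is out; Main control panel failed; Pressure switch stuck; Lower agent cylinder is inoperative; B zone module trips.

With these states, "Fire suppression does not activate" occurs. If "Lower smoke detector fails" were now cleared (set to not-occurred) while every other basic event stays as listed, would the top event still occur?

No

Counterfactual: set "Lower smoke detector fails" to not occurred.
Agent supply down [OR]: Lower agent cylinder is inoperative=not, Main control panel failed=not, B zone module trips=not, Lower smoke detector fails=not → no input occurs → does not occur.
Detection loop lost [OR]: Agent supply down=not, Manual pull is out=not → no input occurs → does not occur.
Zone B lost [AND]: Detection loop lost=not, A discharge nozzle fails=occurs → not all inputs occur → does not occur.
Manual path lost [OR]: #1 heat detector trips=occurs, Forward release solenoid is inoperative=occurs, Pressure switch stuck=not → at least one input occurs → occurs.
Fire suppression does not activate [AND]: Zone B lost=not, Manual path lost=occurs → not all inputs occur → does not occur.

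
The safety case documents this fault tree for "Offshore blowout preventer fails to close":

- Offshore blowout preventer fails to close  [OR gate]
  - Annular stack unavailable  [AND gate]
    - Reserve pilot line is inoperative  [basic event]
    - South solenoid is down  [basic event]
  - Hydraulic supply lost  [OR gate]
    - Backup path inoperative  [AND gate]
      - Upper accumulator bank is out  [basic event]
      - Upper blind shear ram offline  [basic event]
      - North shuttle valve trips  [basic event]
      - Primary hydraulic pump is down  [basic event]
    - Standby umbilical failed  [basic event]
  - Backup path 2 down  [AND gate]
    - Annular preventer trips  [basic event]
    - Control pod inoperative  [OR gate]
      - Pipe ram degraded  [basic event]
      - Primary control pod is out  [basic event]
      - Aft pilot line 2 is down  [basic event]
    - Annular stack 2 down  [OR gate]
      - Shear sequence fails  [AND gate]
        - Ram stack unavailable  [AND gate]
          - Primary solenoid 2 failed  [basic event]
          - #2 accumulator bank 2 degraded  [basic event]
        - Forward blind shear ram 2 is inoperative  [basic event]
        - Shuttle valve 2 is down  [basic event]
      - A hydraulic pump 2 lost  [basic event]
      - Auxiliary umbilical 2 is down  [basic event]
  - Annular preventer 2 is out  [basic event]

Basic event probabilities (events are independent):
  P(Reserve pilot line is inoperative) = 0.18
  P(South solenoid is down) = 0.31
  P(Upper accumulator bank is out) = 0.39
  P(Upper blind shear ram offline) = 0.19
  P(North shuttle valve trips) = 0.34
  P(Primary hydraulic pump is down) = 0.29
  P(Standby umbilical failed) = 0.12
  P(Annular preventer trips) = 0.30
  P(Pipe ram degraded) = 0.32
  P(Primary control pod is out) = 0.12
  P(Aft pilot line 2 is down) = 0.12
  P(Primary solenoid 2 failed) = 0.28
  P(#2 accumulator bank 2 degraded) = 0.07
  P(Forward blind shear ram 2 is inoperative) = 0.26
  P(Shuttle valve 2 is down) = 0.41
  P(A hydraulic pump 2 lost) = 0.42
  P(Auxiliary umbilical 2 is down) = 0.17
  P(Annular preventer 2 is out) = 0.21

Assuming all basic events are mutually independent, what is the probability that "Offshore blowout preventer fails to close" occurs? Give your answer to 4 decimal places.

P(Annular stack unavailable) [AND] = 0.18 × 0.31 = 0.055800
P(Backup path inoperative) [AND] = 0.39 × 0.19 × 0.34 × 0.29 = 0.007306
P(Hydraulic supply lost) [OR] = 1 − (1−0.007306) × (1−0.12) = 0.126429
P(Control pod inoperative) [OR] = 1 − (1−0.32) × (1−0.12) × (1−0.12) = 0.473408
P(Ram stack unavailable) [AND] = 0.28 × 0.07 = 0.019600
P(Shear sequence fails) [AND] = 0.019600 × 0.26 × 0.41 = 0.002089
P(Annular stack 2 down) [OR] = 1 − (1−0.002089) × (1−0.42) × (1−0.17) = 0.519606
P(Backup path 2 down) [AND] = 0.30 × 0.473408 × 0.519606 = 0.073796
P(Offshore blowout preventer fails to close) [OR] = 1 − (1−0.055800) × (1−0.126429) × (1−0.073796) × (1−0.21) = 0.396474
Rounded to 4 decimal places: P(Offshore blowout preventer fails to close) ≈ 0.3965.

0.3965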